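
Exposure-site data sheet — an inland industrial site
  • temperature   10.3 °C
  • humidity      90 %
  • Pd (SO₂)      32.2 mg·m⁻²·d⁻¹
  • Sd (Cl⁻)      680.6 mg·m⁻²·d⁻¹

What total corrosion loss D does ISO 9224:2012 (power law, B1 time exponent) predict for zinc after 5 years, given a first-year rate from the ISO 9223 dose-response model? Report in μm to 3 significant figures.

D(5) = 26.7 μm

zinc: T>10 °C ⇒ hinge -0.071·(10.3−10) = -0.0213
  Pd branch = 0.0129·Pd^0.44·e^(0.046·RH+f) = 3.654 μm/a
  Sd branch = 0.0175·Sd^0.57·e^(0.008·RH+0.085·T) = 3.554 μm/a
  r_corr = 3.654 + 3.554 = 7.208 μm/a
ISO 9224: D(t) = r_corr · t^b with b = 0.813 (zinc, B1)
  D(5) = 7.208 × 5^0.813 = 7.208 × 3.701 = 26.67 μm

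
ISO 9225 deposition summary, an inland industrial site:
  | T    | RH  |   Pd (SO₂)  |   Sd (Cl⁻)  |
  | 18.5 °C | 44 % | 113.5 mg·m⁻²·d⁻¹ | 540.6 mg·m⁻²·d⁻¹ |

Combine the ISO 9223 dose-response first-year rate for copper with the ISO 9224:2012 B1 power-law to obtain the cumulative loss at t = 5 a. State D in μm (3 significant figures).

copper: T>10 °C ⇒ hinge -0.080·(18.5−10) = -0.6800
  Pd branch = 0.0053·Pd^0.26·e^(0.059·RH+f) = 0.1232 μm/a
  Sd branch = 0.01025·Sd^0.27·e^(0.036·RH+0.049·T) = 0.6764 μm/a
  sum: 0.1232 + 0.6764 → r_corr = 0.7996 μm/a
Long-term exponent b (ISO 9224 Table 2, B1) = 0.667
  D(5) = 0.7996 × 5^0.667 = 0.7996 × 2.926 = 2.339 μm

D(5) = 2.34 μm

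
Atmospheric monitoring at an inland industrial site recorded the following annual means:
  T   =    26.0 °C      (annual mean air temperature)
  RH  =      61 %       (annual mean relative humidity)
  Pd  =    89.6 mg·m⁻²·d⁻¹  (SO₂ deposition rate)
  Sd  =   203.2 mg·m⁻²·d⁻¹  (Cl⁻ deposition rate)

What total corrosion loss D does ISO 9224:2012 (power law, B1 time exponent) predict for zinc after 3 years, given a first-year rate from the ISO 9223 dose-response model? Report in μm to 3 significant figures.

zinc: f(T) = -0.071·(T−10) [T>10 °C] = -1.1360
  sulphur-dioxide contribution → 0.4953 μm/a
  chloride contribution → 5.374 μm/a
  total first-year rate 5.869 μm/a
ISO 9224: D(t) = r_corr · t^b with b = 0.813 (zinc, B1)
  D(3) = 5.869 × 3^0.813 = 5.869 × 2.443 = 14.34 μm

D(3) = 14.3 μm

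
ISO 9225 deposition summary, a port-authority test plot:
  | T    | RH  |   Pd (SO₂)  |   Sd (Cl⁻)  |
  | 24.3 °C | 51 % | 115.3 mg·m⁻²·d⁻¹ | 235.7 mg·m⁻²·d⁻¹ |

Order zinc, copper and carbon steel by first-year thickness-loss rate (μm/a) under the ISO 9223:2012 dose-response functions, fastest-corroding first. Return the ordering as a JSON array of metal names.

zinc: f(T) = -0.071·(T−10) [T>10 °C] = -1.0153
  Pd branch = 0.0129·Pd^0.44·e^(0.046·RH+f) = 0.3942 μm/a
  Sd branch = 0.0175·Sd^0.57·e^(0.008·RH+0.085·T) = 4.672 μm/a
  sum: 0.3942 + 4.672 → r_corr = 5.066 μm/a
copper: temperature factor f = -0.080·(14.3) = -1.1440
  Pd branch = 0.0053·Pd^0.26·e^(0.059·RH+f) = 0.1176 μm/a
  Cl⁻ term: 0.01025·235.7^0.27·exp(0.036·51+0.049·24.3) = 0.9241
  sum: 0.1176 + 0.9241 → r_corr = 1.042 μm/a
carbon steel: temperature factor f = -0.054·(14.3) = -0.7722
  Pd branch = 1.77·Pd^0.52·e^(0.02·RH+f) = 26.78 μm/a
  Cl⁻ term: 0.102·235.7^0.62·exp(0.033·51+0.04·24.3) = 42.91
  sum: 26.78 + 42.91 → r_corr = 69.68 μm/a
Ordering by μm/a: carbon steel (69.7) > zinc (5.07) > copper (1.04)

["carbon steel", "zinc", "copper"]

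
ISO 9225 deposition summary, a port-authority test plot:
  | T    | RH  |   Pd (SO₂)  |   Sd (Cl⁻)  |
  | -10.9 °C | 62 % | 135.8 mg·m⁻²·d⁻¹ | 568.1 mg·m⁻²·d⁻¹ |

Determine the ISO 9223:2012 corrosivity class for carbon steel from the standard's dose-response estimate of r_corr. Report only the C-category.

carbon steel: T≤10 °C ⇒ hinge +0.150·(-10.9−10) = -3.1350
  sulphur-dioxide contribution → 3.421 μm/a
  chloride contribution → 26.04 μm/a
  total first-year rate 29.46 μm/a
ISO 9223 Table 2 (carbon steel): 25 < 29.5 ≤ 50 μm/a ⇒ C3

C3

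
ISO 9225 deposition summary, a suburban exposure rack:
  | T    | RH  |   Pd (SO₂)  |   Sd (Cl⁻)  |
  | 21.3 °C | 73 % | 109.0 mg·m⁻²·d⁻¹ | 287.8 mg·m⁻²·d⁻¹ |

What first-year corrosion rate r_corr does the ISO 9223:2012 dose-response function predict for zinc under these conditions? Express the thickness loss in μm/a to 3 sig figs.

r_corr = 6.15 μm/a

zinc: temperature factor f = -0.071·(11.3) = -0.8023
  sulphur-dioxide contribution → 1.309 μm/a
  chloride contribution → 4.838 μm/a
  total first-year rate 6.147 μm/a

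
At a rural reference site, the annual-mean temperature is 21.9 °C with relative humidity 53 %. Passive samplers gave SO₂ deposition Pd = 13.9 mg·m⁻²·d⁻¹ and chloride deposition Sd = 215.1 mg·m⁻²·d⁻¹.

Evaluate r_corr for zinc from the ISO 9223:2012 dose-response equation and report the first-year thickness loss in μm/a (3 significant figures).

r_corr = 3.88 μm/a

zinc: temperature factor f = -0.071·(11.9) = -0.8449
  Pd branch = 0.0129·Pd^0.44·e^(0.046·RH+f) = 0.202 μm/a
  Sd branch = 0.0175·Sd^0.57·e^(0.008·RH+0.085·T) = 3.675 μm/a
  r_corr = 0.202 + 3.675 = 3.877 μm/a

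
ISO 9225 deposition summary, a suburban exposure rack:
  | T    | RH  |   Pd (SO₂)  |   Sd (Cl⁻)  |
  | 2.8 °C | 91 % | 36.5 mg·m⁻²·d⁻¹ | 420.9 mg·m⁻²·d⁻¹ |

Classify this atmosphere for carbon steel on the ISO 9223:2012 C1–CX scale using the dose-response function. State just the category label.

C5

carbon steel: temperature factor f = +0.150·(-7.2) = -1.0800
  sulphur-dioxide contribution → 24.08 μm/a
  chloride contribution → 97.37 μm/a
  total first-year rate 121.5 μm/a
121 μm/a falls in (80, 200] for carbon steel → category C5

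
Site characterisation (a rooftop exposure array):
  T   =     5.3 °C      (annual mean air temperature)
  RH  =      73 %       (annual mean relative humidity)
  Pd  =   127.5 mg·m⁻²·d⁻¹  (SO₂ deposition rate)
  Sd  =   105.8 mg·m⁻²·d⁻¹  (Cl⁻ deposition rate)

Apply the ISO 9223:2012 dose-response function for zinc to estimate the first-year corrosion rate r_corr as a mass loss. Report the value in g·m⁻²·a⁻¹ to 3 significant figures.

r_corr = 23.7 g·m⁻²·a⁻¹

zinc: temperature factor f = +0.038·(-4.7) = -0.1786
  SO₂ term: 0.0129·127.5^0.44·exp(0.046·73-0.1786) = 2.617
  Sd branch = 0.0175·Sd^0.57·e^(0.008·RH+0.085·T) = 0.7019 μm/a
  sum: 2.617 + 0.7019 → r_corr = 3.319 μm/a
Convert to mass loss: 3.319 μm/a × 7.14 g/cm³ = 23.7 g·m⁻²·a⁻¹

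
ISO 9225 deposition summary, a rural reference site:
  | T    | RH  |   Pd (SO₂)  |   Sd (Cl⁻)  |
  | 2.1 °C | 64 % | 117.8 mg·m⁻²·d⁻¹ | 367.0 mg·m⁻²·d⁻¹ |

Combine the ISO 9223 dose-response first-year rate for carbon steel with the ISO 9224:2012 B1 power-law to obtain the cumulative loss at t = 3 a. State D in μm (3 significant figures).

D(3) = 105 μm

carbon steel: temperature factor f = +0.150·(-7.9) = -1.1850
  Pd branch = 1.77·Pd^0.52·e^(0.02·RH+f) = 23.24 μm/a
  Sd branch = 0.102·Sd^0.62·e^(0.033·RH+0.04·T) = 35.68 μm/a
  sum: 23.24 + 35.68 → r_corr = 58.92 μm/a
ISO 9224: D(t) = r_corr · t^b with b = 0.523 (carbon steel, B1)
  D(3) = 58.92 × 3^0.523 = 58.92 × 1.776 = 104.7 μm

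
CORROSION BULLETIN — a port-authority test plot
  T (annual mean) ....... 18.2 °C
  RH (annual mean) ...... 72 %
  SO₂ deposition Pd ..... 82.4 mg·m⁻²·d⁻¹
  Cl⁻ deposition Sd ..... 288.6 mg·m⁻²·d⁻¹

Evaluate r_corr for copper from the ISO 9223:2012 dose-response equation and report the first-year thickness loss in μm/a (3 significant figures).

r_corr = 2.15 μm/a

copper: f(T) = -0.080·(T−10) [T>10 °C] = -0.6560
  Pd branch = 0.0053·Pd^0.26·e^(0.059·RH+f) = 0.6059 μm/a
  Sd branch = 0.01025·Sd^0.27·e^(0.036·RH+0.049·T) = 1.542 μm/a
  sum: 0.6059 + 1.542 → r_corr = 2.148 μm/a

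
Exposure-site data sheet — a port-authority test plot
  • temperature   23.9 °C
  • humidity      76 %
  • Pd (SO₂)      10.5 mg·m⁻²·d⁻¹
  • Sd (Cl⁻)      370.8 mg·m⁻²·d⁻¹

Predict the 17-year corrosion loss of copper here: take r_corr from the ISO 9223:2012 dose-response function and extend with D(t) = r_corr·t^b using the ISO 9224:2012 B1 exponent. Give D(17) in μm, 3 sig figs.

copper: T>10 °C ⇒ hinge -0.080·(23.9−10) = -1.1120
  SO₂ term: 0.0053·10.5^0.26·exp(0.059·76-1.1120) = 0.2846
  Cl⁻ term: 0.01025·370.8^0.27·exp(0.036·76+0.049·23.9) = 2.519
  sum: 0.2846 + 2.519 → r_corr = 2.804 μm/a
Power-law: D(17) = r_corr · 17^0.667
  D(17) = 2.804 × 17^0.667 = 2.804 × 6.618 = 18.55 μm

D(17) = 18.6 μm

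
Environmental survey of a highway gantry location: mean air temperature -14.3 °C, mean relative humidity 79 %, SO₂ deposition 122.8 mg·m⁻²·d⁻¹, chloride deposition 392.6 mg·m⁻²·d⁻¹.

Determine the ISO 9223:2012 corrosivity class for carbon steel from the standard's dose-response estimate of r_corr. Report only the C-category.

carbon steel: f(T) = +0.150·(T−10) [T≤10 °C] = -3.6450
  SO₂ term: 1.77·122.8^0.52·exp(0.02·79-3.6450) = 2.739
  Cl⁻ term: 0.102·392.6^0.62·exp(0.033·79+0.04·-14.3) = 31.67
  r_corr = 2.739 + 31.67 = 34.41 μm/a
34.4 μm/a falls in (25, 50] for carbon steel → category C3

C3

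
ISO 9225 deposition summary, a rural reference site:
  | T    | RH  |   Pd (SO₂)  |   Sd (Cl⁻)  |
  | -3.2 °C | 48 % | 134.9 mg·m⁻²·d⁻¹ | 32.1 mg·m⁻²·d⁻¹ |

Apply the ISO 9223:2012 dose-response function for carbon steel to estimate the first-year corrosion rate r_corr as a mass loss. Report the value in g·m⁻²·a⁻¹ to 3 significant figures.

r_corr = 93.7 g·m⁻²·a⁻¹

carbon steel: T≤10 °C ⇒ hinge +0.150·(-3.2−10) = -1.9800
  sulphur-dioxide contribution → 8.177 μm/a
  chloride contribution → 3.758 μm/a
  total first-year rate 11.94 μm/a
Convert to mass loss: 11.94 μm/a × 7.85 g/cm³ = 93.69 g·m⁻²·a⁻¹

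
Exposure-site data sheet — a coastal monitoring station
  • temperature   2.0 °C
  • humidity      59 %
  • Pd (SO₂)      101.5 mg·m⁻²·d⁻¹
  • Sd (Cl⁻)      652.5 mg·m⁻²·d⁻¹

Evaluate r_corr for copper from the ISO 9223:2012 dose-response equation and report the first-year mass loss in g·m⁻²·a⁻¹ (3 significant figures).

r_corr = 6.75 g·m⁻²·a⁻¹

copper: f(T) = +0.126·(T−10) [T≤10 °C] = -1.0080
  Pd branch = 0.0053·Pd^0.26·e^(0.059·RH+f) = 0.2089 μm/a
  Sd branch = 0.01025·Sd^0.27·e^(0.036·RH+0.049·T) = 0.5441 μm/a
  r_corr = 0.2089 + 0.5441 = 0.753 μm/a
Convert to mass loss: 0.753 μm/a × 8.96 g/cm³ = 6.747 g·m⁻²·a⁻¹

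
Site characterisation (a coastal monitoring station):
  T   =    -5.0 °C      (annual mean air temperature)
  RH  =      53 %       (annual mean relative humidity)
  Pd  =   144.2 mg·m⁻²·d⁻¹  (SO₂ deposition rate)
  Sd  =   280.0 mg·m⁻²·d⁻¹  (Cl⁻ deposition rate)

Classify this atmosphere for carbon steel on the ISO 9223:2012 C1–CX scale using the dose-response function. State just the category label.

C2

carbon steel: f(T) = +0.150·(T−10) [T≤10 °C] = -2.2500
  SO₂ term: 1.77·144.2^0.52·exp(0.02·53-2.2500) = 7.142
  Sd branch = 0.102·Sd^0.62·e^(0.033·RH+0.04·T) = 15.8 μm/a
  sum: 7.142 + 15.8 → r_corr = 22.94 μm/a
ISO 9223 Table 2 (carbon steel): 1.3 < 22.9 ≤ 25 μm/a ⇒ C2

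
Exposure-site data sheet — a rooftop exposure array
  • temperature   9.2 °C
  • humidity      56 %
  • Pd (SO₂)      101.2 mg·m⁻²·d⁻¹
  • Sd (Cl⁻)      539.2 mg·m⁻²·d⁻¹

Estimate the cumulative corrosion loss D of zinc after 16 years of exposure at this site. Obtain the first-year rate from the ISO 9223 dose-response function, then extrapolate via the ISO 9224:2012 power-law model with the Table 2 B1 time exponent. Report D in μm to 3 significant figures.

zinc: f(T) = +0.038·(T−10) [T≤10 °C] = -0.0304
  sulphur-dioxide contribution → 1.254 μm/a
  chloride contribution → 2.159 μm/a
  ⇒ r_corr(zinc) = 3.414 μm/a
Power-law: D(16) = r_corr · 16^0.813
  D(16) = 3.414 × 16^0.813 = 3.414 × 9.527 = 32.52 μm

D(16) = 32.5 μm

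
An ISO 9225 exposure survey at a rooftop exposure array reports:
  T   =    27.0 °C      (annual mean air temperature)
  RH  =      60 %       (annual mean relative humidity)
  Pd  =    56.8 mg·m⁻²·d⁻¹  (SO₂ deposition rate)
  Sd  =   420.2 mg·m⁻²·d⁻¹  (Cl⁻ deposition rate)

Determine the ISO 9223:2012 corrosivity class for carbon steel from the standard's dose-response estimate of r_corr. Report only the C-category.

C5

carbon steel: T>10 °C ⇒ hinge -0.054·(27.0−10) = -0.9180
  Pd branch = 1.77·Pd^0.52·e^(0.02·RH+f) = 19.17 μm/a
  Cl⁻ term: 0.102·420.2^0.62·exp(0.033·60+0.04·27.0) = 92.06
  sum: 19.17 + 92.06 → r_corr = 111.2 μm/a
ISO 9223 Table 2 (carbon steel): 80 < 111 ≤ 200 μm/a ⇒ C5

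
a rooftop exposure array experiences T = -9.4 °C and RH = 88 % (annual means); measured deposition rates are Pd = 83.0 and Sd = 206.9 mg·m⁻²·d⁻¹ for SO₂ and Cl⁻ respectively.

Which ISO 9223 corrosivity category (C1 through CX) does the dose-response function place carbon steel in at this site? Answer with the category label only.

C3

carbon steel: temperature factor f = +0.150·(-19.4) = -2.9100
  Pd branch = 1.77·Pd^0.52·e^(0.02·RH+f) = 5.578 μm/a
  Sd branch = 0.102·Sd^0.62·e^(0.033·RH+0.04·T) = 34.86 μm/a
  r_corr = 5.578 + 34.86 = 40.43 μm/a
40.4 μm/a falls in (25, 50] for carbon steel → category C3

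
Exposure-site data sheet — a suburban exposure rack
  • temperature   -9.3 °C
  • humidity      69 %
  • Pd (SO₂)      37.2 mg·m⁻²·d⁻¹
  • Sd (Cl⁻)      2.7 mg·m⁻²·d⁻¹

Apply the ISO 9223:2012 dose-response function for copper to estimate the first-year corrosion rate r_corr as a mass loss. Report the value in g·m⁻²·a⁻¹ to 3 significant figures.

r_corr = 1.54 g·m⁻²·a⁻¹

copper: f(T) = +0.126·(T−10) [T≤10 °C] = -2.4318
  sulphur-dioxide contribution → 0.06991 μm/a
  chloride contribution → 0.1019 μm/a
  total first-year rate 0.1718 μm/a
Convert to mass loss: 0.1718 μm/a × 8.96 g/cm³ = 1.539 g·m⁻²·a⁻¹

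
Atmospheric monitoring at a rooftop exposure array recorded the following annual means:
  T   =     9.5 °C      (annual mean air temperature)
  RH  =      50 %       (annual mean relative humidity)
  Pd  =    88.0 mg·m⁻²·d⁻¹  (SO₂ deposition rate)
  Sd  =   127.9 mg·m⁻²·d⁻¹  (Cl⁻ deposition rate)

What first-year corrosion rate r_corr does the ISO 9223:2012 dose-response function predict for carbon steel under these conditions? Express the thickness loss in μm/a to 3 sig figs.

r_corr = 61.5 μm/a

carbon steel: f(T) = +0.150·(T−10) [T≤10 °C] = -0.0750
  SO₂ term: 1.77·88.0^0.52·exp(0.02·50-0.0750) = 45.8
  Cl⁻ term: 0.102·127.9^0.62·exp(0.033·50+0.04·9.5) = 15.72
  r_corr = 45.8 + 15.72 = 61.52 μm/a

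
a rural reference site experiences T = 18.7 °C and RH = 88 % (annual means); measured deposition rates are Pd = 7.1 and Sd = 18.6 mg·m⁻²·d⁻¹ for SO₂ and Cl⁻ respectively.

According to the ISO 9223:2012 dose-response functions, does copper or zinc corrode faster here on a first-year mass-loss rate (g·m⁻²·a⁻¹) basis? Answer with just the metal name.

copper: f(T) = -0.080·(T−10) [T>10 °C] = -0.6960
  SO₂ term: 0.0053·7.1^0.26·exp(0.059·88-0.6960) = 0.791
  Cl⁻ term: 0.01025·18.6^0.27·exp(0.036·88+0.049·18.7) = 1.341
  sum: 0.791 + 1.341 → r_corr = 2.132 μm/a
  mass loss = 2.132 μm/a × 8.96 g/cm³ = 19.1 g·m⁻²·a⁻¹
zinc: f(T) = -0.071·(T−10) [T>10 °C] = -0.6177
  Pd branch = 0.0129·Pd^0.44·e^(0.046·RH+f) = 0.9439 μm/a
  Cl⁻ term: 0.0175·18.6^0.57·exp(0.008·88+0.085·18.7) = 0.9177
  sum: 0.9439 + 0.9177 → r_corr = 1.862 μm/a
  mass loss = 1.862 μm/a × 7.14 g/cm³ = 13.29 g·m⁻²·a⁻¹
Ordering by g·m⁻²·a⁻¹: copper (19.1) > zinc (13.3)

copper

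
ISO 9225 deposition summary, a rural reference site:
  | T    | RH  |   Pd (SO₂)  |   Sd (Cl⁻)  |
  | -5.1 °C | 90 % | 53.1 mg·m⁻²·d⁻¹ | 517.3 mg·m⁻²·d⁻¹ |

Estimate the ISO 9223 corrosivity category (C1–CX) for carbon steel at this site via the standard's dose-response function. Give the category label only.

C5

carbon steel: T≤10 °C ⇒ hinge +0.150·(-5.1−10) = -2.2650
  Pd branch = 1.77·Pd^0.52·e^(0.02·RH+f) = 8.772 μm/a
  Cl⁻ term: 0.102·517.3^0.62·exp(0.033·90+0.04·-5.1) = 78.05
  r_corr = 8.772 + 78.05 = 86.82 μm/a
86.8 μm/a falls in (80, 200] for carbon steel → category C5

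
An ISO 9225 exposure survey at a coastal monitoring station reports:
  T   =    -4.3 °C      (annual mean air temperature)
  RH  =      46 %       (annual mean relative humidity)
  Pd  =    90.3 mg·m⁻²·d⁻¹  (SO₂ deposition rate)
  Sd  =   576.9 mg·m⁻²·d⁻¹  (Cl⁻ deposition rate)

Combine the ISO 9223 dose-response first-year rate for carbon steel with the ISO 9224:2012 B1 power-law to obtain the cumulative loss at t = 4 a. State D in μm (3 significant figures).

D(4) = 52.8 μm

carbon steel: f(T) = +0.150·(T−10) [T≤10 °C] = -2.1450
  Pd branch = 1.77·Pd^0.52·e^(0.02·RH+f) = 5.407 μm/a
  Cl⁻ term: 0.102·576.9^0.62·exp(0.033·46+0.04·-4.3) = 20.19
  sum: 5.407 + 20.19 → r_corr = 25.59 μm/a
Power-law: D(4) = r_corr · 4^0.523
  D(4) = 25.59 × 4^0.523 = 25.59 × 2.065 = 52.84 μm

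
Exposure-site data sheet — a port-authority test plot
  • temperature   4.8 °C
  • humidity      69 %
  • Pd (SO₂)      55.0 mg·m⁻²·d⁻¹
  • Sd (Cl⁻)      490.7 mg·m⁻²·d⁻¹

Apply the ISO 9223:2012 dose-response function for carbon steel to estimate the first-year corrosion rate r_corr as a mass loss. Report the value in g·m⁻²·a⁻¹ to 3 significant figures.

carbon steel: f(T) = +0.150·(T−10) [T≤10 °C] = -0.7800
  SO₂ term: 1.77·55.0^0.52·exp(0.02·69-0.7800) = 25.91
  Sd branch = 0.102·Sd^0.62·e^(0.033·RH+0.04·T) = 56.13 μm/a
  r_corr = 25.91 + 56.13 = 82.04 μm/a
Convert to mass loss: 82.04 μm/a × 7.85 g/cm³ = 644 g·m⁻²·a⁻¹

r_corr = 644 g·m⁻²·a⁻¹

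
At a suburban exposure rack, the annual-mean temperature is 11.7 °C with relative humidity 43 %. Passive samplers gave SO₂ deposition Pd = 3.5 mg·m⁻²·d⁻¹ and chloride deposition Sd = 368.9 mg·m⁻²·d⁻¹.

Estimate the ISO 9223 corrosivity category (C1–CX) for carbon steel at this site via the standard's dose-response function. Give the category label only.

carbon steel: temperature factor f = -0.054·(1.7) = -0.0918
  Pd branch = 1.77·Pd^0.52·e^(0.02·RH+f) = 7.32 μm/a
  Cl⁻ term: 0.102·368.9^0.62·exp(0.033·43+0.04·11.7) = 26.28
  r_corr = 7.32 + 26.28 = 33.6 μm/a
ISO 9223 Table 2 (carbon steel): 25 < 33.6 ≤ 50 μm/a ⇒ C3

C3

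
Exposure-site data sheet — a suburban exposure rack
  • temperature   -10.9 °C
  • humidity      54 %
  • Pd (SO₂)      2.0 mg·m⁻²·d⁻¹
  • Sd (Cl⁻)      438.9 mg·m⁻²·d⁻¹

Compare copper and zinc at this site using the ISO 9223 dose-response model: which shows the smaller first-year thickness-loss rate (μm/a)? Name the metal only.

copper: temperature factor f = +0.126·(-20.9) = -2.6334
  Pd branch = 0.0053·Pd^0.26·e^(0.059·RH+f) = 0.01103 μm/a
  Sd branch = 0.01025·Sd^0.27·e^(0.036·RH+0.049·T) = 0.217 μm/a
  r_corr = 0.01103 + 0.217 = 0.228 μm/a
zinc: T≤10 °C ⇒ hinge +0.038·(-10.9−10) = -0.7942
  Pd branch = 0.0129·Pd^0.44·e^(0.046·RH+f) = 0.09482 μm/a
  Sd branch = 0.0175·Sd^0.57·e^(0.008·RH+0.085·T) = 0.3423 μm/a
  r_corr = 0.09482 + 0.3423 = 0.4371 μm/a
Ordering by μm/a: zinc (0.437) > copper (0.228)

copper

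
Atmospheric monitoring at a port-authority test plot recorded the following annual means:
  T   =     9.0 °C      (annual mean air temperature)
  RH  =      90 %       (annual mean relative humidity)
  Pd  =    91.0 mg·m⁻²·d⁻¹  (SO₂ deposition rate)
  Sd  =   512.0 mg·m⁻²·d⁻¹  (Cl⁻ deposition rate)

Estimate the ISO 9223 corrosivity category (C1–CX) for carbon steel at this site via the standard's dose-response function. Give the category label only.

CX

carbon steel: T≤10 °C ⇒ hinge +0.150·(9.0−10) = -0.1500
  SO₂ term: 1.77·91.0^0.52·exp(0.02·90-0.1500) = 96.22
  Sd branch = 0.102·Sd^0.62·e^(0.033·RH+0.04·T) = 136.3 μm/a
  r_corr = 96.22 + 136.3 = 232.5 μm/a
233 μm/a falls in (200, 700] for carbon steel → category CX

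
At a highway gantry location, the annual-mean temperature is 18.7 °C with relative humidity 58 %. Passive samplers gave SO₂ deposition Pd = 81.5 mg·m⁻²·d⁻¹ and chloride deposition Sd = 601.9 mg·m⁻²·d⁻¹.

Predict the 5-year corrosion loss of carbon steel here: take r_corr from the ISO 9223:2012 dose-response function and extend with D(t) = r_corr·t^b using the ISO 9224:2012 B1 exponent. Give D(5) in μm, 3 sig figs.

carbon steel: T>10 °C ⇒ hinge -0.054·(18.7−10) = -0.4698
  sulphur-dioxide contribution → 34.8 μm/a
  chloride contribution → 77.27 μm/a
  total first-year rate 112.1 μm/a
Power-law: D(5) = r_corr · 5^0.523
  D(5) = 112.1 × 5^0.523 = 112.1 × 2.32 = 260 μm

D(5) = 260 μm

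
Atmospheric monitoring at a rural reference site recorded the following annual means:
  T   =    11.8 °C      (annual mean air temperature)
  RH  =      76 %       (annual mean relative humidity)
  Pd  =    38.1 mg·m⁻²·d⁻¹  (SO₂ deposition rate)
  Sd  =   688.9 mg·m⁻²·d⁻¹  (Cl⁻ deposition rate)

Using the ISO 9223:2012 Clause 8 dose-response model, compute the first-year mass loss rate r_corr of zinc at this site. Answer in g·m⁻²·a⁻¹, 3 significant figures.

zinc: f(T) = -0.071·(T−10) [T>10 °C] = -0.1278
  sulphur-dioxide contribution → 1.858 μm/a
  chloride contribution → 3.634 μm/a
  ⇒ r_corr(zinc) = 5.492 μm/a
Convert to mass loss: 5.492 μm/a × 7.14 g/cm³ = 39.21 g·m⁻²·a⁻¹

r_corr = 39.2 g·m⁻²·a⁻¹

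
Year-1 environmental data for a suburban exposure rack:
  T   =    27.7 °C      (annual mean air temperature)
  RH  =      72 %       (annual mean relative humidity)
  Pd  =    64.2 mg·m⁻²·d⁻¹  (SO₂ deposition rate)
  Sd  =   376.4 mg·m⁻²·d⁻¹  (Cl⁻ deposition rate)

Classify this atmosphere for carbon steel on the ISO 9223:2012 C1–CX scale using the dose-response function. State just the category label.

C5

carbon steel: T>10 °C ⇒ hinge -0.054·(27.7−10) = -0.9558
  sulphur-dioxide contribution → 25.01 μm/a
  chloride contribution → 131.4 μm/a
  total first-year rate 156.4 μm/a
156 μm/a falls in (80, 200] for carbon steel → category C5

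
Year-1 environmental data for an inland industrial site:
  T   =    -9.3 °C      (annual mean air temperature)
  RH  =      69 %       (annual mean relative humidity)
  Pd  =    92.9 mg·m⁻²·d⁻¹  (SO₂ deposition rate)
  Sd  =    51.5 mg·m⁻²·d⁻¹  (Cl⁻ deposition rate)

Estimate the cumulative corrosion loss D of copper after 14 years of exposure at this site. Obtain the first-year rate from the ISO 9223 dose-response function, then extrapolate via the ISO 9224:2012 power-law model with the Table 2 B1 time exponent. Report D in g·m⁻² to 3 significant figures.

D(14) = 16.4 g·m⁻²

copper: T≤10 °C ⇒ hinge +0.126·(-9.3−10) = -2.4318
  Pd branch = 0.0053·Pd^0.26·e^(0.059·RH+f) = 0.08869 μm/a
  Sd branch = 0.01025·Sd^0.27·e^(0.036·RH+0.049·T) = 0.2258 μm/a
  sum: 0.08869 + 0.2258 → r_corr = 0.3145 μm/a
ISO 9224: D(t) = r_corr · t^b with b = 0.667 (copper, B1)
  D(14) = 0.3145 × 14^0.667 = 0.3145 × 5.814 = 1.829 μm
  Mass loss = 1.829 μm × 8.96 g/cm³ = 16.38 g·m⁻²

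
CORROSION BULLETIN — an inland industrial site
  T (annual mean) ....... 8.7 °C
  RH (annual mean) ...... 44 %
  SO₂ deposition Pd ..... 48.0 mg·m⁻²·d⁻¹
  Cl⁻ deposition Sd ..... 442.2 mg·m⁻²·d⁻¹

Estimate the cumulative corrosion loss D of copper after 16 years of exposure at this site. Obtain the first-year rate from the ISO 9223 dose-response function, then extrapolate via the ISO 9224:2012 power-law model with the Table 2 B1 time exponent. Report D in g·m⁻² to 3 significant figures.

copper: f(T) = +0.126·(T−10) [T≤10 °C] = -0.1638
  Pd branch = 0.0053·Pd^0.26·e^(0.059·RH+f) = 0.1651 μm/a
  Cl⁻ term: 0.01025·442.2^0.27·exp(0.036·44+0.049·8.7) = 0.3964
  r_corr = 0.1651 + 0.3964 = 0.5615 μm/a
ISO 9224: D(t) = r_corr · t^b with b = 0.667 (copper, B1)
  D(16) = 0.5615 × 16^0.667 = 0.5615 × 6.355 = 3.568 μm
  Mass loss = 3.568 μm × 8.96 g/cm³ = 31.97 g·m⁻²

D(16) = 32.0 g·m⁻²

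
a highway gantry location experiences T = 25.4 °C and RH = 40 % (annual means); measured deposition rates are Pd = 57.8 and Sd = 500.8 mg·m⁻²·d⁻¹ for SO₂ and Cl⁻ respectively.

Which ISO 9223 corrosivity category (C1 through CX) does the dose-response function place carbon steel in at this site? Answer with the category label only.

carbon steel: T>10 °C ⇒ hinge -0.054·(25.4−10) = -0.8316
  Pd branch = 1.77·Pd^0.52·e^(0.02·RH+f) = 14.14 μm/a
  Sd branch = 0.102·Sd^0.62·e^(0.033·RH+0.04·T) = 49.76 μm/a
  r_corr = 14.14 + 49.76 = 63.9 μm/a
Category bounds: 50…80 μm/a bracket r_corr ⇒ C4

C4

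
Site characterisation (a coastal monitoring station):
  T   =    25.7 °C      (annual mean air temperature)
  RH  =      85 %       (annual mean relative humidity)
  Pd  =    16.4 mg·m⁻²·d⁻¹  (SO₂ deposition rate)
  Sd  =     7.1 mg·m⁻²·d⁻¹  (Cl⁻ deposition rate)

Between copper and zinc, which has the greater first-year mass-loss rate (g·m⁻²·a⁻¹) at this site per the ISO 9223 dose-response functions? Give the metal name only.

copper: T>10 °C ⇒ hinge -0.080·(25.7−10) = -1.2560
  Pd branch = 0.0053·Pd^0.26·e^(0.059·RH+f) = 0.4706 μm/a
  Cl⁻ term: 0.01025·7.1^0.27·exp(0.036·85+0.049·25.7) = 1.307
  r_corr = 0.4706 + 1.307 = 1.778 μm/a
  mass loss = 1.778 μm/a × 8.96 g/cm³ = 15.93 g·m⁻²·a⁻¹
zinc: f(T) = -0.071·(T−10) [T>10 °C] = -1.1147
  Pd branch = 0.0129·Pd^0.44·e^(0.046·RH+f) = 0.7229 μm/a
  Sd branch = 0.0175·Sd^0.57·e^(0.008·RH+0.085·T) = 0.9382 μm/a
  r_corr = 0.7229 + 0.9382 = 1.661 μm/a
  mass loss = 1.661 μm/a × 7.14 g/cm³ = 11.86 g·m⁻²·a⁻¹
Ordering by g·m⁻²·a⁻¹: copper (15.9) > zinc (11.9)

copper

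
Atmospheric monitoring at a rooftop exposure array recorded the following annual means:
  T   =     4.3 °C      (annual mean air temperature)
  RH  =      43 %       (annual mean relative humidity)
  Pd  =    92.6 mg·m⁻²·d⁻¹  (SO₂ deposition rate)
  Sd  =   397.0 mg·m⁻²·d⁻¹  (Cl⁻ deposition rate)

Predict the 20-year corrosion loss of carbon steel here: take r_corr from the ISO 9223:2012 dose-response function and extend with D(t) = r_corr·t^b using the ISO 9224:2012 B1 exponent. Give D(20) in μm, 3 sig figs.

carbon steel: f(T) = +0.150·(T−10) [T≤10 °C] = -0.8550
  SO₂ term: 1.77·92.6^0.52·exp(0.02·43-0.8550) = 18.74
  Cl⁻ term: 0.102·397.0^0.62·exp(0.033·43+0.04·4.3) = 20.46
  r_corr = 18.74 + 20.46 = 39.2 μm/a
Long-term exponent b (ISO 9224 Table 2, B1) = 0.523
  D(20) = 39.2 × 20^0.523 = 39.2 × 4.791 = 187.8 μm

D(20) = 188 μm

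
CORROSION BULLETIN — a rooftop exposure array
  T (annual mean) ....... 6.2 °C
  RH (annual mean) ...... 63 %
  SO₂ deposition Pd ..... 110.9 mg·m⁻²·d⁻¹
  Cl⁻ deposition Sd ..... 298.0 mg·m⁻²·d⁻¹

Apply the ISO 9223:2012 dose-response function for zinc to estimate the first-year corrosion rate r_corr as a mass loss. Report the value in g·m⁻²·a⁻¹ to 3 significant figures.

r_corr = 20.5 g·m⁻²·a⁻¹

zinc: T≤10 °C ⇒ hinge +0.038·(6.2−10) = -0.1444
  SO₂ term: 0.0129·110.9^0.44·exp(0.046·63-0.1444) = 1.608
  Sd branch = 0.0175·Sd^0.57·e^(0.008·RH+0.085·T) = 1.262 μm/a
  sum: 1.608 + 1.262 → r_corr = 2.87 μm/a
Convert to mass loss: 2.87 μm/a × 7.14 g/cm³ = 20.49 g·m⁻²·a⁻¹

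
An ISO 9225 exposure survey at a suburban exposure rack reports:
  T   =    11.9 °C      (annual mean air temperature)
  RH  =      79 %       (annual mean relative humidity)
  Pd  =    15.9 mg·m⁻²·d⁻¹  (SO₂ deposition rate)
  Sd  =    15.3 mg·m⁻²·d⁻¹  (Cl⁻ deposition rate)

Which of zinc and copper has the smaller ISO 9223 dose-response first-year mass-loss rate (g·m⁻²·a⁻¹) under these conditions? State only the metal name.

zinc: T>10 °C ⇒ hinge -0.071·(11.9−10) = -0.1349
  sulphur-dioxide contribution → 1.442 μm/a
  chloride contribution → 0.4286 μm/a
  ⇒ r_corr(zinc) = 1.87 μm/a
  mass loss = 1.87 μm/a × 7.14 g/cm³ = 13.35 g·m⁻²·a⁻¹
copper: T>10 °C ⇒ hinge -0.080·(11.9−10) = -0.1520
  sulphur-dioxide contribution → 0.9883 μm/a
  chloride contribution → 0.6591 μm/a
  ⇒ r_corr(copper) = 1.647 μm/a
  mass loss = 1.647 μm/a × 8.96 g/cm³ = 14.76 g·m⁻²·a⁻¹
Ordering by g·m⁻²·a⁻¹: copper (14.8) > zinc (13.4)

zinc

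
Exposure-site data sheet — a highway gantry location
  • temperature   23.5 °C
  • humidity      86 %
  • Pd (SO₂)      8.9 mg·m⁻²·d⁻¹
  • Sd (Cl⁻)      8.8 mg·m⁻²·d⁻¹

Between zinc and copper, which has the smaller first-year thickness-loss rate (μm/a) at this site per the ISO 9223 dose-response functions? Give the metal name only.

zinc: f(T) = -0.071·(T−10) [T>10 °C] = -0.9585
  Pd branch = 0.0129·Pd^0.44·e^(0.046·RH+f) = 0.6763 μm/a
  Cl⁻ term: 0.0175·8.8^0.57·exp(0.008·86+0.085·23.5) = 0.8865
  r_corr = 0.6763 + 0.8865 = 1.563 μm/a
copper: f(T) = -0.080·(T−10) [T>10 °C] = -1.0800
  Pd branch = 0.0053·Pd^0.26·e^(0.059·RH+f) = 0.5078 μm/a
  Cl⁻ term: 0.01025·8.8^0.27·exp(0.036·86+0.049·23.5) = 1.289
  sum: 0.5078 + 1.289 → r_corr = 1.797 μm/a
Ordering by μm/a: copper (1.8) > zinc (1.56)

zinc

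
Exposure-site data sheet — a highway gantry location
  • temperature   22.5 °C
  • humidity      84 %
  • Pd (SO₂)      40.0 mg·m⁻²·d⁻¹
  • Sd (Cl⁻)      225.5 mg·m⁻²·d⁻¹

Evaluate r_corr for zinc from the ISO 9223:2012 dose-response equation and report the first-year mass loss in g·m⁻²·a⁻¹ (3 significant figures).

r_corr = 45.5 g·m⁻²·a⁻¹

zinc: temperature factor f = -0.071·(12.5) = -0.8875
  sulphur-dioxide contribution → 1.283 μm/a
  chloride contribution → 5.091 μm/a
  ⇒ r_corr(zinc) = 6.373 μm/a
Convert to mass loss: 6.373 μm/a × 7.14 g/cm³ = 45.51 g·m⁻²·a⁻¹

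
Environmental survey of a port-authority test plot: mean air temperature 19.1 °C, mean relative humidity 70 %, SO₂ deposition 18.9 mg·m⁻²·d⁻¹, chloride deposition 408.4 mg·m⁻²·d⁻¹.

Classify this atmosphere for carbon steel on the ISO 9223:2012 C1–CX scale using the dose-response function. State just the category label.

carbon steel: T>10 °C ⇒ hinge -0.054·(19.1−10) = -0.4914
  sulphur-dioxide contribution → 20.25 μm/a
  chloride contribution → 91.73 μm/a
  total first-year rate 112 μm/a
ISO 9223 Table 2 (carbon steel): 80 < 112 ≤ 200 μm/a ⇒ C5

C5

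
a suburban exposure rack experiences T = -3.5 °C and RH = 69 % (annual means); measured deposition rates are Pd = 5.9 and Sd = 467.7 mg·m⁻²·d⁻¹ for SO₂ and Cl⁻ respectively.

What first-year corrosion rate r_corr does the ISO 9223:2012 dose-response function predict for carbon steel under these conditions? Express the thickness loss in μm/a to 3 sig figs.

r_corr = 41.4 μm/a

carbon steel: temperature factor f = +0.150·(-13.5) = -2.0250
  sulphur-dioxide contribution → 2.337 μm/a
  chloride contribution → 39.09 μm/a
  total first-year rate 41.43 μm/a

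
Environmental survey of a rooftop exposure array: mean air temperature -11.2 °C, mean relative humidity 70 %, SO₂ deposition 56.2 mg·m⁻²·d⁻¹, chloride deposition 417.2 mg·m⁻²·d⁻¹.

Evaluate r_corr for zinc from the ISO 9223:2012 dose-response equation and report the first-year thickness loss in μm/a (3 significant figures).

r_corr = 1.22 μm/a

zinc: temperature factor f = +0.038·(-21.2) = -0.8056
  sulphur-dioxide contribution → 0.8492 μm/a
  chloride contribution → 0.3685 μm/a
  total first-year rate 1.218 μm/a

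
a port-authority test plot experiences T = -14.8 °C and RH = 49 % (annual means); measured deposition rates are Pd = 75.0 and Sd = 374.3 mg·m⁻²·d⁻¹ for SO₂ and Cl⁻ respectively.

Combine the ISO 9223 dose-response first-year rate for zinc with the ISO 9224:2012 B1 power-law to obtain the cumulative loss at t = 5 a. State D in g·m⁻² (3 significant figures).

zinc: f(T) = +0.038·(T−10) [T≤10 °C] = -0.9424
  sulphur-dioxide contribution → 0.3201 μm/a
  chloride contribution → 0.2156 μm/a
  total first-year rate 0.5357 μm/a
Long-term exponent b (ISO 9224 Table 2, B1) = 0.813
  D(5) = 0.5357 × 5^0.813 = 0.5357 × 3.701 = 1.982 μm
  Mass loss = 1.982 μm × 7.14 g/cm³ = 14.15 g·m⁻²

D(5) = 14.2 g·m⁻²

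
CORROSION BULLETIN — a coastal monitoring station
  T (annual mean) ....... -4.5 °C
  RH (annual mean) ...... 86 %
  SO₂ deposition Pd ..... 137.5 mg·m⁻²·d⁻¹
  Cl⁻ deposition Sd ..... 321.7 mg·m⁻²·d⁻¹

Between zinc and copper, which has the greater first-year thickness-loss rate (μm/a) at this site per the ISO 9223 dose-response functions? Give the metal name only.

zinc: f(T) = +0.038·(T−10) [T≤10 °C] = -0.5510
  sulphur-dioxide contribution → 3.39 μm/a
  chloride contribution → 0.6382 μm/a
  total first-year rate 4.028 μm/a
copper: f(T) = +0.126·(T−10) [T≤10 °C] = -1.8270
  sulphur-dioxide contribution → 0.4902 μm/a
  chloride contribution → 0.8641 μm/a
  total first-year rate 1.354 μm/a
Ordering by μm/a: zinc (4.03) > copper (1.35)

zinc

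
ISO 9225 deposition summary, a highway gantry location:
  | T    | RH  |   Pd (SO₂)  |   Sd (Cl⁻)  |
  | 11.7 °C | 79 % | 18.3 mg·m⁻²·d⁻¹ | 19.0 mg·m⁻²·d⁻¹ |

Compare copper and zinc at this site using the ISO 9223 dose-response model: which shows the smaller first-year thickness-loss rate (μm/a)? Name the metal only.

copper: f(T) = -0.080·(T−10) [T>10 °C] = -0.1360
  Pd branch = 0.0053·Pd^0.26·e^(0.059·RH+f) = 1.042 μm/a
  Sd branch = 0.01025·Sd^0.27·e^(0.036·RH+0.049·T) = 0.692 μm/a
  r_corr = 1.042 + 0.692 = 1.734 μm/a
zinc: temperature factor f = -0.071·(1.7) = -0.1207
  SO₂ term: 0.0129·18.3^0.44·exp(0.046·79-0.1207) = 1.556
  Cl⁻ term: 0.0175·19.0^0.57·exp(0.008·79+0.085·11.7) = 0.4768
  r_corr = 1.556 + 0.4768 = 2.032 μm/a
Ordering by μm/a: zinc (2.03) > copper (1.73)

copper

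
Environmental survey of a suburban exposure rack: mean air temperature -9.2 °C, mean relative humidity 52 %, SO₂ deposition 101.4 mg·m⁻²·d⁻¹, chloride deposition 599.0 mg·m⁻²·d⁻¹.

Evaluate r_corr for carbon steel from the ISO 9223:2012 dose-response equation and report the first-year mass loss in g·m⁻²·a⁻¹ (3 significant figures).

r_corr = 187 g·m⁻²·a⁻¹

carbon steel: T≤10 °C ⇒ hinge +0.150·(-9.2−10) = -2.8800
  sulphur-dioxide contribution → 3.105 μm/a
  chloride contribution → 20.7 μm/a
  ⇒ r_corr(carbon steel) = 23.81 μm/a
Convert to mass loss: 23.81 μm/a × 7.85 g/cm³ = 186.9 g·m⁻²·a⁻¹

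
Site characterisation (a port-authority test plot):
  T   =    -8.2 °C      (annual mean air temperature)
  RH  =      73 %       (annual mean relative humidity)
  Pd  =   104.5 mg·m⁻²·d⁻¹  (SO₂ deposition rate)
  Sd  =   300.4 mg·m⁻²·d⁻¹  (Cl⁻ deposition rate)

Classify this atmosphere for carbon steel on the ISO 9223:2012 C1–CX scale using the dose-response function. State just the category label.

carbon steel: T≤10 °C ⇒ hinge +0.150·(-8.2−10) = -2.7300
  sulphur-dioxide contribution → 5.576 μm/a
  chloride contribution → 28.09 μm/a
  total first-year rate 33.67 μm/a
Category bounds: 25…50 μm/a bracket r_corr ⇒ C3

C3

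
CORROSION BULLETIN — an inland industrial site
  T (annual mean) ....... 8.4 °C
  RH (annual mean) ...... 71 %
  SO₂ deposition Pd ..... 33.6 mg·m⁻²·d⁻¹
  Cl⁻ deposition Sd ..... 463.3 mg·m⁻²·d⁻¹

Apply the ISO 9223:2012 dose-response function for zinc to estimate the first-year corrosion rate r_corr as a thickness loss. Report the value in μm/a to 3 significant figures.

r_corr = 3.58 μm/a

zinc: temperature factor f = +0.038·(-1.6) = -0.0608
  Pd branch = 0.0129·Pd^0.44·e^(0.046·RH+f) = 1.493 μm/a
  Sd branch = 0.0175·Sd^0.57·e^(0.008·RH+0.085·T) = 2.086 μm/a
  r_corr = 1.493 + 2.086 = 3.58 μm/a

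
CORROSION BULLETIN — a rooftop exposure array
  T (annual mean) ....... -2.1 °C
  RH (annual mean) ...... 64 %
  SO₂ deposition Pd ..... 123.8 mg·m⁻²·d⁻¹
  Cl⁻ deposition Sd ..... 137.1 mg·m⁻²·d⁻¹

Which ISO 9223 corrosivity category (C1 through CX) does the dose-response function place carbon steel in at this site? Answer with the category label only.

carbon steel: temperature factor f = +0.150·(-12.1) = -1.8150
  sulphur-dioxide contribution → 12.7 μm/a
  chloride contribution → 16.38 μm/a
  ⇒ r_corr(carbon steel) = 29.08 μm/a
29.1 μm/a falls in (25, 50] for carbon steel → category C3

C3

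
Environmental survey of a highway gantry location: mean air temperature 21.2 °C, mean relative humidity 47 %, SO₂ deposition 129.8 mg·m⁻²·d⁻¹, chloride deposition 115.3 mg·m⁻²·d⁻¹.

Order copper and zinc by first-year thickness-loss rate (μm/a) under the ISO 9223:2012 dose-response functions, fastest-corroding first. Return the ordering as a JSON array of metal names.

["zinc", "copper"]

copper: temperature factor f = -0.080·(11.2) = -0.8960
  Pd branch = 0.0053·Pd^0.26·e^(0.059·RH+f) = 0.1227 μm/a
  Cl⁻ term: 0.01025·115.3^0.27·exp(0.036·47+0.049·21.2) = 0.5667
  sum: 0.1227 + 0.5667 → r_corr = 0.6895 μm/a
zinc: f(T) = -0.071·(T−10) [T>10 °C] = -0.7952
  Pd branch = 0.0129·Pd^0.44·e^(0.046·RH+f) = 0.4306 μm/a
  Cl⁻ term: 0.0175·115.3^0.57·exp(0.008·47+0.085·21.2) = 2.313
  r_corr = 0.4306 + 2.313 = 2.744 μm/a
Ordering by μm/a: zinc (2.74) > copper (0.689)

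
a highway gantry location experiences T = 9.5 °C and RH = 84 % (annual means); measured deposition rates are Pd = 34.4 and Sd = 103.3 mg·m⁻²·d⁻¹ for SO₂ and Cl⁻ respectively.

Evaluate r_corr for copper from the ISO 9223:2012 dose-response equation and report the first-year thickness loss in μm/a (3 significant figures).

r_corr = 2.95 μm/a

copper: temperature factor f = +0.126·(-0.5) = -0.0630
  Pd branch = 0.0053·Pd^0.26·e^(0.059·RH+f) = 1.773 μm/a
  Cl⁻ term: 0.01025·103.3^0.27·exp(0.036·84+0.049·9.5) = 1.175
  r_corr = 1.773 + 1.175 = 2.948 μm/a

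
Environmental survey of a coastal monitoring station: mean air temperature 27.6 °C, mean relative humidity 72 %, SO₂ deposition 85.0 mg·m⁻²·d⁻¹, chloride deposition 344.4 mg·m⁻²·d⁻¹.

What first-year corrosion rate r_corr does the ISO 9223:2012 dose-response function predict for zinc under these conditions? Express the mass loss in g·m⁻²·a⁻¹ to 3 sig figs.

r_corr = 70.0 g·m⁻²·a⁻¹

zinc: f(T) = -0.071·(T−10) [T>10 °C] = -1.2496
  Pd branch = 0.0129·Pd^0.44·e^(0.046·RH+f) = 0.7165 μm/a
  Sd branch = 0.0175·Sd^0.57·e^(0.008·RH+0.085·T) = 9.082 μm/a
  sum: 0.7165 + 9.082 → r_corr = 9.798 μm/a
Convert to mass loss: 9.798 μm/a × 7.14 g/cm³ = 69.96 g·m⁻²·a⁻¹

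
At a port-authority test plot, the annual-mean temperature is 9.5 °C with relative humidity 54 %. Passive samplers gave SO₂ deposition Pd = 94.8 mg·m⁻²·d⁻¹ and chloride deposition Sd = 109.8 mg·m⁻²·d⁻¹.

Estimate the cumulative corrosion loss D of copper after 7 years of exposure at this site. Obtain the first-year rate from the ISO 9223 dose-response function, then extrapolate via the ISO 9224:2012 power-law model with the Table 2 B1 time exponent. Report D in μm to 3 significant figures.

copper: T≤10 °C ⇒ hinge +0.126·(9.5−10) = -0.0630
  SO₂ term: 0.0053·94.8^0.26·exp(0.059·54-0.0630) = 0.3931
  Sd branch = 0.01025·Sd^0.27·e^(0.036·RH+0.049·T) = 0.4056 μm/a
  sum: 0.3931 + 0.4056 → r_corr = 0.7988 μm/a
Long-term exponent b (ISO 9224 Table 2, B1) = 0.667
  D(7) = 0.7988 × 7^0.667 = 0.7988 × 3.662 = 2.925 μm

D(7) = 2.92 μm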